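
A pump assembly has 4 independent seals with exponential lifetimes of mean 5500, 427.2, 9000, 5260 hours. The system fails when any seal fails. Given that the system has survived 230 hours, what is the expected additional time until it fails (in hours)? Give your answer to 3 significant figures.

354

First-failure rate Σλ = 1/5500 + 1/427.2 + 1/9000 + 1/5260 = 0.00282387.
By memorylessness the expected residual is 1/Σλ = 354.124 hours, regardless of the 230 already elapsed.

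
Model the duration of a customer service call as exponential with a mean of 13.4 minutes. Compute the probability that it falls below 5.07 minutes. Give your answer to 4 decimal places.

The rate is λ = 1/13.4 = 0.0746269 per minute.
P(X ≤ 5.07) = 1 − e^(−λ·5.07) = 1 − e^(−0.37836) ≈ 0.3150.

0.3150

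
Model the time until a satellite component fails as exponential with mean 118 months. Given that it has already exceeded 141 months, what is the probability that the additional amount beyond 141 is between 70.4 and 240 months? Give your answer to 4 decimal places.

The rate is λ = 1/118 = 0.00847458 per month.
Memoryless: the residual past 141 is again Exp(λ).
P(70.4 < residual < 240) = e^(−λ·70.4) − e^(−λ·240) = 0.55068 − 0.13082 ≈ 0.4199.

0.4199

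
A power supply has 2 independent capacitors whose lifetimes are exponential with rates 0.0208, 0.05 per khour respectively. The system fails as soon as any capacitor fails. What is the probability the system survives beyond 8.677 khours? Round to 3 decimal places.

0.541

The time to first failure is exponential with rate Σλ = 0.0208 + 0.05 = 0.0708.
P(min > 8.677) = e^(−0.0708·8.677) = e^(−0.61433) ≈ 0.541.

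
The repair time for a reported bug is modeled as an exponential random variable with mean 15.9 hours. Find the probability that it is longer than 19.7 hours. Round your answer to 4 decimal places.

The rate is λ = 1/15.9 = 0.0628931 per hour.
P(X > 19.7) = e^(−λ·19.7) = e^(−1.239) ≈ 0.2897.

0.2897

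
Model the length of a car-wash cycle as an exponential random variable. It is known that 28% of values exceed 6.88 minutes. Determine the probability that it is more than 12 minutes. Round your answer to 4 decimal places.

e^(−λ·6.88) = 0.28 ⇒ λ = −ln(0.28)/6.88 = 0.185024.
P(X > 12) = e^(−0.185024·12) = e^(−2.2203) ≈ 0.1086.

0.1086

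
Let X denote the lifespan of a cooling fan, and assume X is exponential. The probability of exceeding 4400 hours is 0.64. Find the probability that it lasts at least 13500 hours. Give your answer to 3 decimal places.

0.254

e^(−λ·4400) = 0.64 ⇒ λ = −ln(0.64)/4400 = 0.000101429.
P(X > 13500) = e^(−0.000101429·13500) = e^(−1.3693) ≈ 0.254.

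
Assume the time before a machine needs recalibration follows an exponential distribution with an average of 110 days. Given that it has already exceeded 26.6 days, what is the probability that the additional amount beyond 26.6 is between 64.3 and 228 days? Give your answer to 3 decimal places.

The rate is λ = 1/110 = 0.00909091 per day.
Memoryless: the residual past 26.6 is again Exp(λ).
P(64.3 < residual < 228) = e^(−λ·64.3) − e^(−λ·228) = 0.55736 − 0.12584 ≈ 0.432.

0.432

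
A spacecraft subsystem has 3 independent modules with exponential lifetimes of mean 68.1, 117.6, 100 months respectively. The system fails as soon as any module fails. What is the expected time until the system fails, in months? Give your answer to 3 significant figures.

30.1

The first failure time is exponential with rate Σλ_i = 1/68.1 + 1/117.6 + 1/100 = 0.0331877 per month.
E[min] = 1/Σλ = 1/0.0331877 = 30.1317 months.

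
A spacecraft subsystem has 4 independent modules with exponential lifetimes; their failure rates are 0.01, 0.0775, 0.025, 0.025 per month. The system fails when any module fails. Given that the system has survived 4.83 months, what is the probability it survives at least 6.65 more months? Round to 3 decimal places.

Time to first failure ~ Exp(Σλ) with Σλ = 0.1375.
By memorylessness, P(T > 4.83+6.65 | T > 4.83) = P(T > 6.65) = e^(−0.1375·6.65) ≈ 0.401.

0.401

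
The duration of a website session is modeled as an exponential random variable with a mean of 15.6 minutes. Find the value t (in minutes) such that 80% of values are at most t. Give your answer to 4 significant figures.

The rate is λ = 1/15.6 = 0.0641026 per minute.
Set 1 − e^(−λt) = 0.8, so t = −ln(0.2)/λ = 1.6094/0.0641026 ≈ 25.1072 minutes.

25.11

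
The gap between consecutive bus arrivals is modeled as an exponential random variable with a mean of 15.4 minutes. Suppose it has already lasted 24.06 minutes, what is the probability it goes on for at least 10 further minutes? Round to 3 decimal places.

0.522

The rate is λ = 1/15.4 = 0.0649351 per minute.
By the memoryless property, P(X > 24.06+10 | X > 24.06) = P(X > 10).
P(X > 10) = e^(−0.64935) ≈ 0.522.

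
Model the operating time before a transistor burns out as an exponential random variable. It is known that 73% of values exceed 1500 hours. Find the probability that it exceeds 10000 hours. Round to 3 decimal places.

0.123

e^(−λ·1500) = 0.73 ⇒ λ = −ln(0.73)/1500 = 0.000209807.
P(X > 10000) = e^(−0.000209807·10000) = e^(−2.0981) ≈ 0.123.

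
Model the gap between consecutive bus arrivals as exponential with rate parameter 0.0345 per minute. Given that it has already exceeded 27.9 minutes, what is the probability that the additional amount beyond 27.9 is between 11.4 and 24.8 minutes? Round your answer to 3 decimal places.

Memoryless: the residual past 27.9 is again Exp(λ).
P(11.4 < residual < 24.8) = e^(−λ·11.4) − e^(−λ·24.8) = 0.67483 − 0.42503 ≈ 0.250.

0.250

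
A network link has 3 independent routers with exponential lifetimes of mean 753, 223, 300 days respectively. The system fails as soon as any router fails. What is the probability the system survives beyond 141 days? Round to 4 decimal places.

0.2754

The first failure time is exponential with rate Σλ_i = 1/753 + 1/223 + 1/300 = 0.00914566 per day.
P(min > 141) = e^(−0.00914566·141) = e^(−1.2895) ≈ 0.2754.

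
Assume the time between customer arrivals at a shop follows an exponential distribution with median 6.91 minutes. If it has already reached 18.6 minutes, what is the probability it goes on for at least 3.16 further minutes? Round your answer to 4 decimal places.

0.7283

For an exponential, median = ln(2)/λ, so λ = ln 2 / 6.91 = 0.100311 per minute.
By the memoryless property, P(X > 18.6+3.16 | X > 18.6) = P(X > 3.16).
P(X > 3.16) = e^(−0.31698) ≈ 0.7283.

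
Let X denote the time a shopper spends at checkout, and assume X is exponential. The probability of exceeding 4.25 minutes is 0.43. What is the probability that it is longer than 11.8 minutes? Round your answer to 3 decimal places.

0.096

e^(−λ·4.25) = 0.43 ⇒ λ = −ln(0.43)/4.25 = 0.198581.
P(X > 11.8) = e^(−0.198581·11.8) = e^(−2.3433) ≈ 0.096.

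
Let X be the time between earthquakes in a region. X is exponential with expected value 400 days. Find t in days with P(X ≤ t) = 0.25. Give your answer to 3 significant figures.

The rate is λ = 1/400 = 0.0025 per day.
Set 1 − e^(−λt) = 0.25, so t = −ln(0.75)/λ = 0.28768/0.0025 ≈ 115.073 days.

115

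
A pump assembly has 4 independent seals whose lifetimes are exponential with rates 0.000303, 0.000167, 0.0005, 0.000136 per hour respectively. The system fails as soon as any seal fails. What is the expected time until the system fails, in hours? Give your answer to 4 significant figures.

904.2

The time to first failure is exponential with rate Σλ = 0.000303 + 0.000167 + 0.0005 + 0.000136 = 0.001106.
E[min] = 1/Σλ = 1/0.001106 = 904.159 hours.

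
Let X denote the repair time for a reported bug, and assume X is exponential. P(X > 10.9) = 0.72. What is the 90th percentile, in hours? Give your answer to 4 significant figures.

76.40

e^(−λ·10.9) = 0.72 ⇒ λ = −ln(0.72)/10.9 = 0.030138.
90th percentile: 1 − e^(−λt) = 0.9, t = −ln(0.1)/λ = 76.4014 hours.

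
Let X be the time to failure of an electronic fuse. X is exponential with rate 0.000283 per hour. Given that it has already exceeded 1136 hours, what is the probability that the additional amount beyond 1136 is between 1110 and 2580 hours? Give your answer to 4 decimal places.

0.2486

Memoryless: the residual past 1136 is again Exp(λ).
P(1110 < residual < 2580) = e^(−λ·1110) − e^(−λ·2580) = 0.73042 − 0.48184 ≈ 0.2486.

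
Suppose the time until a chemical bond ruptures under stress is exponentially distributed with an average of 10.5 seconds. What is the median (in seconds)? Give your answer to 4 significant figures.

The rate is λ = 1/10.5 = 0.0952381 per second.
Set 1 − e^(−λt) = 0.5, so t = −ln(0.5)/λ = 0.69315/0.0952381 ≈ 7.27805 seconds.

7.278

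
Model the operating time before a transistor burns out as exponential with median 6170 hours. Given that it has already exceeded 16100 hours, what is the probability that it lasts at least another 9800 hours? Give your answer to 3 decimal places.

For an exponential, median = ln(2)/λ, so λ = ln 2 / 6170 = 0.000112342 per hour.
The exponential is memoryless, so the remaining time is again Exp(λ): the condition X > 16100 is irrelevant.
P(X > 9800) = e^(−1.1009) ≈ 0.333.

0.333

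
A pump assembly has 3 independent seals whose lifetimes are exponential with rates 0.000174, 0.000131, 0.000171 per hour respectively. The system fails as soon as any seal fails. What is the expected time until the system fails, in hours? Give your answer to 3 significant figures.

2100

The time to first failure is exponential with rate Σλ = 0.000174 + 0.000131 + 0.000171 = 0.000476.
E[min] = 1/Σλ = 1/0.000476 = 2100.84 hours.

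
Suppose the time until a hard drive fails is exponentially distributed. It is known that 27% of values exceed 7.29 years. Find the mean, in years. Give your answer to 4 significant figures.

5.568

e^(−λ·7.29) = 0.27 ⇒ λ = −ln(0.27)/7.29 = 0.179607.
Mean = 1/λ = 5.56772 years.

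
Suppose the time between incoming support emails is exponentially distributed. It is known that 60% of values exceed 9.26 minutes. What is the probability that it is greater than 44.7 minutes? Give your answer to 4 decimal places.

e^(−λ·9.26) = 0.60 ⇒ λ = −ln(0.60)/9.26 = 0.0551648.
P(X > 44.7) = e^(−0.0551648·44.7) = e^(−2.4659) ≈ 0.0849.

0.0849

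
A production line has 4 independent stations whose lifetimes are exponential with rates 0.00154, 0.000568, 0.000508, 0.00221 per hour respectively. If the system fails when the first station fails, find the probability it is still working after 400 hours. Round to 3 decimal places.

The time to first failure is exponential with rate Σλ = 0.00154 + 0.000568 + 0.000508 + 0.00221 = 0.004826.
P(min > 400) = e^(−0.004826·400) = e^(−1.9304) ≈ 0.145.

0.145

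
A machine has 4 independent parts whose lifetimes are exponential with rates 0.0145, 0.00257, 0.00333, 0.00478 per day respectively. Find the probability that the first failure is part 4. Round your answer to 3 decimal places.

0.190

The time to first failure is exponential with rate Σλ = 0.0145 + 0.00257 + 0.00333 + 0.00478 = 0.02518.
P(part 4 first) = λ_4/Σλ = 0.00478/0.02518 ≈ 0.190.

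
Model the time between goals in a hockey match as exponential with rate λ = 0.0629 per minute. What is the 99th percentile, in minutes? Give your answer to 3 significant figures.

Set 1 − e^(−λt) = 0.99, so t = −ln(0.01)/λ = 4.6052/0.0629 ≈ 73.2142 minutes.

73.2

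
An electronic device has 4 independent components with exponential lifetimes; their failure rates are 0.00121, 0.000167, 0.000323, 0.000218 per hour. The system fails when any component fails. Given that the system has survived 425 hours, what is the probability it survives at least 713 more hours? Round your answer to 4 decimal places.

Time to first failure ~ Exp(Σλ) with Σλ = 0.001918.
By memorylessness, P(T > 425+713 | T > 425) = P(T > 713) = e^(−0.001918·713) ≈ 0.2547.

0.2547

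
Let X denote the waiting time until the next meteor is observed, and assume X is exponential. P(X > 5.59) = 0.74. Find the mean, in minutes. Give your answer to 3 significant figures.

e^(−λ·5.59) = 0.74 ⇒ λ = −ln(0.74)/5.59 = 0.053865.
Mean = 1/λ = 18.5649 minutes.

18.6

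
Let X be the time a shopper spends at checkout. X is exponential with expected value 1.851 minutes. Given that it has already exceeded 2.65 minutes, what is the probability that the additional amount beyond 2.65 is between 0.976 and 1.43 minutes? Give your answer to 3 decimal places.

0.128

The rate is λ = 1/1.851 = 0.540249 per minute.
Memoryless: the residual past 2.65 is again Exp(λ).
P(0.976 < residual < 1.43) = e^(−λ·0.976) − e^(−λ·1.43) = 0.59021 − 0.46183 ≈ 0.128.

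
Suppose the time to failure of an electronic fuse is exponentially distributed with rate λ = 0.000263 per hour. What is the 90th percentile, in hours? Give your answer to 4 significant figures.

8755

Set 1 − e^(−λt) = 0.9, so t = −ln(0.1)/λ = 2.3026/0.000263 ≈ 8755.08 hours.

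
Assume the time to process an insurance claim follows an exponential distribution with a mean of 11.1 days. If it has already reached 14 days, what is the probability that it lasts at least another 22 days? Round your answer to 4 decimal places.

0.1378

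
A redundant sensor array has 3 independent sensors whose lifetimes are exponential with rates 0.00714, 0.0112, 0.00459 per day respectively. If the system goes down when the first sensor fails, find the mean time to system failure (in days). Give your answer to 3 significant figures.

43.6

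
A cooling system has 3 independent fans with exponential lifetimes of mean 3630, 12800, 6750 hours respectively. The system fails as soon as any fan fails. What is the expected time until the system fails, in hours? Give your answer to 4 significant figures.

The first failure time is exponential with rate Σλ_i = 1/3630 + 1/12800 + 1/6750 = 0.000501755 per hour.
E[min] = 1/Σλ = 1/0.000501755 = 1993 hours.

1993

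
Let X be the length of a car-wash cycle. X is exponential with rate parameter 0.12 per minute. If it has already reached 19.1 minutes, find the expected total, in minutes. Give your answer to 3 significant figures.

27.4

By memorylessness, E[X | X > 19.1] = 19.1 + 1/λ = 19.1 + 8.33333 = 27.4333 minutes.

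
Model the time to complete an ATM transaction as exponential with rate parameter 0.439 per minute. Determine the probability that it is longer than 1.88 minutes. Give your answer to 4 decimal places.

0.4381

P(X > 1.88) = e^(−λ·1.88) = e^(−0.82532) ≈ 0.4381.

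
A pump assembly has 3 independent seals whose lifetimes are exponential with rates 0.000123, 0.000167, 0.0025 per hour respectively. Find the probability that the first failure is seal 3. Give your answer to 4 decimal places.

The time to first failure is exponential with rate Σλ = 0.000123 + 0.000167 + 0.0025 = 0.00279.
P(seal 3 first) = λ_3/Σλ = 0.0025/0.00279 ≈ 0.8961.

0.8961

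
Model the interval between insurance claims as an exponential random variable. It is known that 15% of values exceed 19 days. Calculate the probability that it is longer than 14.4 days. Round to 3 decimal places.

0.237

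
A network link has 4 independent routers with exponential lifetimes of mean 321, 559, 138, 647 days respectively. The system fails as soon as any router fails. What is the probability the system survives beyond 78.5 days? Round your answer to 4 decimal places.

The first failure time is exponential with rate Σλ_i = 1/321 + 1/559 + 1/138 + 1/647 = 0.0136961 per day.
P(min > 78.5) = e^(−0.0136961·78.5) = e^(−1.0751) ≈ 0.3412.

0.3412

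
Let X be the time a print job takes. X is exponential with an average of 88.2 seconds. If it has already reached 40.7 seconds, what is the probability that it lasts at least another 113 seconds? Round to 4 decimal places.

0.2777

The rate is λ = 1/88.2 = 0.0113379 per second.
By the memoryless property, P(X > 40.7+113 | X > 40.7) = P(X > 113).
P(X > 113) = e^(−1.2812) ≈ 0.2777.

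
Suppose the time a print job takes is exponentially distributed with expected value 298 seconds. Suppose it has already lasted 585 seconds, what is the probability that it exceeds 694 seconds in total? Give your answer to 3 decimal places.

0.694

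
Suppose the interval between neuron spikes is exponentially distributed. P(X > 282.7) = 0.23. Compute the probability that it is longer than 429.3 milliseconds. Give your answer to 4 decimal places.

0.1073

e^(−λ·282.7) = 0.23 ⇒ λ = −ln(0.23)/282.7 = 0.00519871.
P(X > 429.3) = e^(−0.00519871·429.3) = e^(−2.2318) ≈ 0.1073.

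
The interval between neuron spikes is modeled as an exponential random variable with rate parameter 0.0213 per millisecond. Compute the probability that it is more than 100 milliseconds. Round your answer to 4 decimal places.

0.1188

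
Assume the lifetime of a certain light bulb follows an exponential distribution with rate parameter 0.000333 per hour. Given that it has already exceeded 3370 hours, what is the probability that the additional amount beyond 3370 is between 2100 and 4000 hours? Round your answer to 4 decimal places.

0.2330

Memoryless: the residual past 3370 is again Exp(λ).
P(2100 < residual < 4000) = e^(−λ·2100) − e^(−λ·4000) = 0.49693 − 0.26395 ≈ 0.2330.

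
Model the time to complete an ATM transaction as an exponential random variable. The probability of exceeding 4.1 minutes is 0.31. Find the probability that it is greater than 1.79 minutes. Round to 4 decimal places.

e^(−λ·4.1) = 0.31 ⇒ λ = −ln(0.31)/4.1 = 0.285654.
P(X > 1.79) = e^(−0.285654·1.79) = e^(−0.51132) ≈ 0.5997.

0.5997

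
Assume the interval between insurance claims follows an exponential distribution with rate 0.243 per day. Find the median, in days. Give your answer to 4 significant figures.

2.852

Set 1 − e^(−λt) = 0.5, so t = −ln(0.5)/λ = 0.69315/0.243 ≈ 2.85246 days.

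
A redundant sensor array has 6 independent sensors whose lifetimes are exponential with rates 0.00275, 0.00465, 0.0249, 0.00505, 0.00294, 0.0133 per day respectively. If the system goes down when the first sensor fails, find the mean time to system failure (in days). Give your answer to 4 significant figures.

The time to first failure is exponential with rate Σλ = 0.00275 + 0.00465 + 0.0249 + 0.00505 + 0.00294 + 0.0133 = 0.05359.
E[min] = 1/Σλ = 1/0.05359 = 18.6602 days.

18.66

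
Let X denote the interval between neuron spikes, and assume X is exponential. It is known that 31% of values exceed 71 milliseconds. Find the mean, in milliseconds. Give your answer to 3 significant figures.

60.6

e^(−λ·71) = 0.31 ⇒ λ = −ln(0.31)/71 = 0.0164955.
Mean = 1/λ = 60.6225 milliseconds.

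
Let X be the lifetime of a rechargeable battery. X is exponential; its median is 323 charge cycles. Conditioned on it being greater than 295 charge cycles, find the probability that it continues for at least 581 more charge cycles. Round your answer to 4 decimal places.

For an exponential, median = ln(2)/λ, so λ = ln 2 / 323 = 0.00214597 per charge cycle.
The exponential is memoryless, so the remaining time is again Exp(λ): the condition X > 295 is irrelevant.
P(X > 581) = e^(−1.2468) ≈ 0.2874.

0.2874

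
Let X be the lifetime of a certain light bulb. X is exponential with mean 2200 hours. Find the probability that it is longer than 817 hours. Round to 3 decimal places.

The rate is λ = 1/2200 = 0.000454545 per hour.
P(X > 817) = e^(−λ·817) = e^(−0.37136) ≈ 0.690.

0.690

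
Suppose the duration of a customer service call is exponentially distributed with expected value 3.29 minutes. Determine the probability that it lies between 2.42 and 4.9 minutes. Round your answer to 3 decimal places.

The rate is λ = 1/3.29 = 0.303951 per minute.
P(2.42 < X < 4.9) = e^(−λ·2.42) − e^(−λ·4.9) = 0.47924 − 0.22552 ≈ 0.254.

0.254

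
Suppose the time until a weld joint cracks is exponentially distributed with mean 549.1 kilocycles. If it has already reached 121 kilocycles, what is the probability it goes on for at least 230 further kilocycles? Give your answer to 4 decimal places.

The rate is λ = 1/549.1 = 0.00182116 per kilocycle.
P(X > s+t | X > s) = e^(−λ(s+t))/e^(−λs) = e^(−λt), independent of s = 121.
P(X > 230) = e^(−0.41887) ≈ 0.6578.

0.6578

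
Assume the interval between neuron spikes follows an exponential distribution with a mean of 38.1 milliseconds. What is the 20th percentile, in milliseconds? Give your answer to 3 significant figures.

The rate is λ = 1/38.1 = 0.0262467 per millisecond.
Set 1 − e^(−λt) = 0.2, so t = −ln(0.8)/λ = 0.22314/0.0262467 ≈ 8.50177 milliseconds.

8.50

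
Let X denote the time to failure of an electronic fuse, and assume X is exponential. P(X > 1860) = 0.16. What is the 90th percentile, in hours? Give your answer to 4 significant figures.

2337

e^(−λ·1860) = 0.16 ⇒ λ = −ln(0.16)/1860 = 0.000985259.
90th percentile: 1 − e^(−λt) = 0.9, t = −ln(0.1)/λ = 2337.04 hours.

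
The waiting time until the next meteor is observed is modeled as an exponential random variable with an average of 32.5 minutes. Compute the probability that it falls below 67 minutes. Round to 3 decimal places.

0.873

The rate is λ = 1/32.5 = 0.0307692 per minute.
P(X ≤ 67) = 1 − e^(−λ·67) = 1 − e^(−2.0615) ≈ 0.873.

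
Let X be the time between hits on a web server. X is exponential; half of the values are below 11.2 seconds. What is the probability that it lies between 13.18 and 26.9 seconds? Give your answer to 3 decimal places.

0.253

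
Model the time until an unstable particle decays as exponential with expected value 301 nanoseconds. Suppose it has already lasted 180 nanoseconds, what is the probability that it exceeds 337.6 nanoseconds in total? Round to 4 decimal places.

0.5924

The rate is λ = 1/301 = 0.00332226 per nanosecond.
By the memoryless property, P(X > 180+157.6 | X > 180) = P(X > 157.6).
P(X > 157.6) = e^(−0.52359) ≈ 0.5924.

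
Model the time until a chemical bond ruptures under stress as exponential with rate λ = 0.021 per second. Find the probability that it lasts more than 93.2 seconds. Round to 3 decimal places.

0.141

P(X > 93.2) = e^(−λ·93.2) = e^(−1.9572) ≈ 0.141.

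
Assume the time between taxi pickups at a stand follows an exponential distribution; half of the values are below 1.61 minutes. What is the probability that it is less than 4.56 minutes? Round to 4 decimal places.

For an exponential, median = ln(2)/λ, so λ = ln 2 / 1.61 = 0.430526 per minute.
P(X ≤ 4.56) = 1 − e^(−λ·4.56) = 1 − e^(−1.9632) ≈ 0.8596.

0.8596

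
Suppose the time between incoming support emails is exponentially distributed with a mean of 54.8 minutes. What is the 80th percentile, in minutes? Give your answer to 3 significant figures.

The rate is λ = 1/54.8 = 0.0182482 per minute.
Set 1 − e^(−λt) = 0.8, so t = −ln(0.2)/λ = 1.6094/0.0182482 ≈ 88.1972 minutes.

88.2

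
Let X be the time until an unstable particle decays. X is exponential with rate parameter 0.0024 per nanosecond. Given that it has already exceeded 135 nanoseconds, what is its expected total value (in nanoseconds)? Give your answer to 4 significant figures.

551.7

By memorylessness, E[X | X > 135] = 135 + 1/λ = 135 + 416.667 = 551.667 nanoseconds.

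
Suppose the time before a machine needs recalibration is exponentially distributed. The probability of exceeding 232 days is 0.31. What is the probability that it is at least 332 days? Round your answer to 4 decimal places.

e^(−λ·232) = 0.31 ⇒ λ = −ln(0.31)/232 = 0.0050482.
P(X > 332) = e^(−0.0050482·332) = e^(−1.676) ≈ 0.1871.

0.1871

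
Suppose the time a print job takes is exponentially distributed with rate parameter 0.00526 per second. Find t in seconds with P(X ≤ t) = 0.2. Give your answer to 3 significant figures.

Set 1 − e^(−λt) = 0.2, so t = −ln(0.8)/λ = 0.22314/0.00526 ≈ 42.4227 seconds.

42.4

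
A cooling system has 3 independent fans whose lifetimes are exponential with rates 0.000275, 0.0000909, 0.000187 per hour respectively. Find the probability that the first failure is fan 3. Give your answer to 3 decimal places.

The time to first failure is exponential with rate Σλ = 0.000275 + 0.0000909 + 0.000187 = 0.0005529.
P(fan 3 first) = λ_3/Σλ = 0.000187/0.0005529 ≈ 0.338.

0.338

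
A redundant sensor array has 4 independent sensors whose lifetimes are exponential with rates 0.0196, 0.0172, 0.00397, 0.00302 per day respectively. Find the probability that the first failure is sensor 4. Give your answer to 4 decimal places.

0.0690

The time to first failure is exponential with rate Σλ = 0.0196 + 0.0172 + 0.00397 + 0.00302 = 0.04379.
P(sensor 4 first) = λ_4/Σλ = 0.00302/0.04379 ≈ 0.0690.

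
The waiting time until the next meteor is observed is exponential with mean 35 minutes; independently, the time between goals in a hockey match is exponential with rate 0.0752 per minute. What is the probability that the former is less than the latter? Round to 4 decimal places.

λ_1 = 1/35 = 0.0285714, λ_2 = 0.0752.
For independent exponentials, P(the former < the latter) = λ_1/(λ_1+λ_2) = 0.0285714/0.103771 ≈ 0.2753.

0.2753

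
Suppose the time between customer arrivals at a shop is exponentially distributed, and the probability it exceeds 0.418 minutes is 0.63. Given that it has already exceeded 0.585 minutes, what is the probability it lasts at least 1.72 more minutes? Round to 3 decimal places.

From e^(−λ·0.418) = 0.63, λ = −ln(0.63)/0.418 = 1.10535.
Memoryless: P(X > 0.585+1.72 | X > 0.585) = P(X > 1.72) = e^(−1.10535·1.72) ≈ 0.149.

0.149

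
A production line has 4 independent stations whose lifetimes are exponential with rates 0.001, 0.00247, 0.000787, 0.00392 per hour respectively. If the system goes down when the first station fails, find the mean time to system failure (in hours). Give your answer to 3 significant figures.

The time to first failure is exponential with rate Σλ = 0.001 + 0.00247 + 0.000787 + 0.00392 = 0.008177.
E[min] = 1/Σλ = 1/0.008177 = 122.294 hours.

122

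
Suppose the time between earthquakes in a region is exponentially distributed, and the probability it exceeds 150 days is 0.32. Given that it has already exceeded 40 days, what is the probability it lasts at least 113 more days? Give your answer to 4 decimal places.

0.4239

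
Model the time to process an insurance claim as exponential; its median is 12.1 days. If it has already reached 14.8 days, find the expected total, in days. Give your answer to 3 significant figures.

32.3

For an exponential, median = ln(2)/λ, so λ = ln 2 / 12.1 = 0.0572849 per day.
By memorylessness, E[X | X > 14.8] = 14.8 + 1/λ = 14.8 + 17.4566 = 32.2566 days.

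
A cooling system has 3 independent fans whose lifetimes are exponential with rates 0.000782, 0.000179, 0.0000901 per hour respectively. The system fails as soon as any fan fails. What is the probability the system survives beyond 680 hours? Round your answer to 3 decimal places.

The time to first failure is exponential with rate Σλ = 0.000782 + 0.000179 + 0.0000901 = 0.0010511.
P(min > 680) = e^(−0.0010511·680) = e^(−0.71475) ≈ 0.489.

0.489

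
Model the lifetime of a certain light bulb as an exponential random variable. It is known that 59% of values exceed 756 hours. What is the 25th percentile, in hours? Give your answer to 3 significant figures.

e^(−λ·756) = 0.59 ⇒ λ = −ln(0.59)/756 = 0.000697927.
25th percentile: 1 − e^(−λt) = 0.25, t = −ln(0.75)/λ = 412.195 hours.

412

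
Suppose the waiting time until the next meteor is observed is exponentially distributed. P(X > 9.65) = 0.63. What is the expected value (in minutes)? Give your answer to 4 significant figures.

20.89

e^(−λ·9.65) = 0.63 ⇒ λ = −ln(0.63)/9.65 = 0.0478793.
Mean = 1/λ = 20.8858 minutes.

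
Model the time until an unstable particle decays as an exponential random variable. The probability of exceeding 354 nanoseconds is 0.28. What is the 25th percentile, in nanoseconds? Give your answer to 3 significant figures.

80.0

e^(−λ·354) = 0.28 ⇒ λ = −ln(0.28)/354 = 0.00359595.
25th percentile: 1 − e^(−λt) = 0.25, t = −ln(0.75)/λ = 80.0017 nanoseconds.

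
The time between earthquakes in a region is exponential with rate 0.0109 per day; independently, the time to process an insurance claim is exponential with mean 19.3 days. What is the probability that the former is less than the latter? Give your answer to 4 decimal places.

0.1738

λ_1 = 0.0109, λ_2 = 1/19.3 = 0.0518135.
For independent exponentials, P(the former < the latter) = λ_1/(λ_1+λ_2) = 0.0109/0.0627135 ≈ 0.1738.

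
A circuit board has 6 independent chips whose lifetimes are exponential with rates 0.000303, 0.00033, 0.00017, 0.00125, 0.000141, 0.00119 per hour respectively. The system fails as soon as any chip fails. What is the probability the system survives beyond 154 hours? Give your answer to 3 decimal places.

The time to first failure is exponential with rate Σλ = 0.000303 + 0.00033 + 0.00017 + 0.00125 + 0.000141 + 0.00119 = 0.003384.
P(min > 154) = e^(−0.003384·154) = e^(−0.52114) ≈ 0.594.

0.594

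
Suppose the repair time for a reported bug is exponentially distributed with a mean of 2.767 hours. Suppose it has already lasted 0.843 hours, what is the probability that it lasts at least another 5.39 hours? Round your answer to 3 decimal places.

0.143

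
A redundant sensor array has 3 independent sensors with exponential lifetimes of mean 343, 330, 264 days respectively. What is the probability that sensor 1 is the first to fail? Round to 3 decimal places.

Rates: λ_i = 1/mean_i → 0.00291545, 0.0030303, 0.00378788; Σλ = 0.00973363.
P(sensor 1 first) = λ_1/Σλ = 0.00291545/0.00973363 ≈ 0.300.

0.300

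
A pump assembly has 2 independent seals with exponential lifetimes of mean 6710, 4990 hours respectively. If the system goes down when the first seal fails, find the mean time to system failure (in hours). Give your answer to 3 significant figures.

2860

The first failure time is exponential with rate Σλ_i = 1/6710 + 1/4990 = 0.000349432 per hour.
E[min] = 1/Σλ = 1/0.000349432 = 2861.79 hours.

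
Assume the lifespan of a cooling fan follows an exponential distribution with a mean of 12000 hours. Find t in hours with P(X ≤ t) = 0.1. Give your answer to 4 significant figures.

The rate is λ = 1/12000 = 0.0000833333 per hour.
Set 1 − e^(−λt) = 0.1, so t = −ln(0.9)/λ = 0.10536/0.0000833333 ≈ 1264.33 hours.

1264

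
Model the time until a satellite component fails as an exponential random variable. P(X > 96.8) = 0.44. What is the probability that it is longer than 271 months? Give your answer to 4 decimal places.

e^(−λ·96.8) = 0.44 ⇒ λ = −ln(0.44)/96.8 = 0.0084812.
P(X > 271) = e^(−0.0084812·271) = e^(−2.2984) ≈ 0.1004.

0.1004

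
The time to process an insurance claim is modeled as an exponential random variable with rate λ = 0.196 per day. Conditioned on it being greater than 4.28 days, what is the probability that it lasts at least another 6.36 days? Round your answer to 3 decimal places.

0.287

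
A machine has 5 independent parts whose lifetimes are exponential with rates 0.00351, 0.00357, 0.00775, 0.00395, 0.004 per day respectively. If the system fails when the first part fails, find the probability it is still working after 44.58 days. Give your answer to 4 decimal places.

The time to first failure is exponential with rate Σλ = 0.00351 + 0.00357 + 0.00775 + 0.00395 + 0.004 = 0.02278.
P(min > 44.58) = e^(−0.02278·44.58) = e^(−1.0155) ≈ 0.3622.

0.3622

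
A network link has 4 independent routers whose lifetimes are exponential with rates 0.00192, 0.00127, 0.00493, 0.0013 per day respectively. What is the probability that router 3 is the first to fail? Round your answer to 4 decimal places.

0.5234

The time to first failure is exponential with rate Σλ = 0.00192 + 0.00127 + 0.00493 + 0.0013 = 0.00942.
P(router 3 first) = λ_3/Σλ = 0.00493/0.00942 ≈ 0.5234.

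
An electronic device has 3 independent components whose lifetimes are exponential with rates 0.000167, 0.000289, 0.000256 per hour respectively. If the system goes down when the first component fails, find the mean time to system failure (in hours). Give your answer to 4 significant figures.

1404

The time to first failure is exponential with rate Σλ = 0.000167 + 0.000289 + 0.000256 = 0.000712.
E[min] = 1/Σλ = 1/0.000712 = 1404.49 hours.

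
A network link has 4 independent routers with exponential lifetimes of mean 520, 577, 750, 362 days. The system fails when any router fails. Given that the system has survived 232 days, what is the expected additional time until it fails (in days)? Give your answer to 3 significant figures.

129

First-failure rate Σλ = 1/520 + 1/577 + 1/750 + 1/362 = 0.00775194.
By memorylessness the expected residual is 1/Σλ = 129 days, regardless of the 232 already elapsed.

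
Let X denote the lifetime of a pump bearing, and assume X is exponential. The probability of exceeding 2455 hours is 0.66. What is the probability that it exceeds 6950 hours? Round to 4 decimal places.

0.3084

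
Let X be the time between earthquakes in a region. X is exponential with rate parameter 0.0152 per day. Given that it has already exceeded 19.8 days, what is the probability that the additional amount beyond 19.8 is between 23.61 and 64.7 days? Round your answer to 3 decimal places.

Memoryless: the residual past 19.8 is again Exp(λ).
P(23.61 < residual < 64.7) = e^(−λ·23.61) − e^(−λ·64.7) = 0.69846 − 0.37402 ≈ 0.324.

0.324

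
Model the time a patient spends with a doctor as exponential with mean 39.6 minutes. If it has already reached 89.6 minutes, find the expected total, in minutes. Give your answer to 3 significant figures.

129

The rate is λ = 1/39.6 = 0.0252525 per minute.
By memorylessness, E[X | X > 89.6] = 89.6 + 1/λ = 89.6 + 39.6 = 129.2 minutes.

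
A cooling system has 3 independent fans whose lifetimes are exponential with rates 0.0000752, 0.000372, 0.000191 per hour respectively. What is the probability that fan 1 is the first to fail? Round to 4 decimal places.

The time to first failure is exponential with rate Σλ = 0.0000752 + 0.000372 + 0.000191 = 0.0006382.
P(fan 1 first) = λ_1/Σλ = 0.0000752/0.0006382 ≈ 0.1178.

0.1178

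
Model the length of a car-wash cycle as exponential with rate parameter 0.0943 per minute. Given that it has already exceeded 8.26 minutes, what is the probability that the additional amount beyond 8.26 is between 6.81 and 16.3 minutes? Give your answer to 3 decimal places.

0.311

Memoryless: the residual past 8.26 is again Exp(λ).
P(6.81 < residual < 16.3) = e^(−λ·6.81) − e^(−λ·16.3) = 0.52614 − 0.21501 ≈ 0.311.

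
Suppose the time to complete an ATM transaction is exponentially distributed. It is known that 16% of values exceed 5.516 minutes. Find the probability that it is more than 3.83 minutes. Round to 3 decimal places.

0.280

e^(−λ·5.516) = 0.16 ⇒ λ = −ln(0.16)/5.516 = 0.33223.
P(X > 3.83) = e^(−0.33223·3.83) = e^(−1.2724) ≈ 0.280.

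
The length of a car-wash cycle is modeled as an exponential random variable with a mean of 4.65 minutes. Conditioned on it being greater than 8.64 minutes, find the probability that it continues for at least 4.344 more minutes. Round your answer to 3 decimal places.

0.393

The rate is λ = 1/4.65 = 0.215054 per minute.
By the memoryless property, P(X > 8.64+4.344 | X > 8.64) = P(X > 4.344).
P(X > 4.344) = e^(−0.93419) ≈ 0.393.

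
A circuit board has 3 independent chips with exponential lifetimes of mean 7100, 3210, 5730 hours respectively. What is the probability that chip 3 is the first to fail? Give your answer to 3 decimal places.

0.278

Rates: λ_i = 1/mean_i → 0.000140845, 0.000311526, 0.00017452; Σλ = 0.000626892.
P(chip 3 first) = λ_3/Σλ = 0.00017452/0.000626892 ≈ 0.278.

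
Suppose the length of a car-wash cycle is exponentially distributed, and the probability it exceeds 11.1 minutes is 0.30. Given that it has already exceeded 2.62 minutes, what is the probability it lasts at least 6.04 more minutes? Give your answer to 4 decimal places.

From e^(−λ·11.1) = 0.30, λ = −ln(0.30)/11.1 = 0.108466.
Memoryless: P(X > 2.62+6.04 | X > 2.62) = P(X > 6.04) = e^(−0.108466·6.04) ≈ 0.5194.

0.5194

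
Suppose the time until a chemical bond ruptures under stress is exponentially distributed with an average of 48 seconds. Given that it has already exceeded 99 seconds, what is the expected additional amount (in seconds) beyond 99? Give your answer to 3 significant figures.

The rate is λ = 1/48 = 0.0208333 per second.
By memorylessness, the remaining amount past any threshold is again Exp(λ) with mean 1/λ = 48 seconds.

48.0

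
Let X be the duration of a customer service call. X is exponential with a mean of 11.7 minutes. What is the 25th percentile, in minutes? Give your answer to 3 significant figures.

3.37

The rate is λ = 1/11.7 = 0.0854701 per minute.
Set 1 − e^(−λt) = 0.25, so t = −ln(0.75)/λ = 0.28768/0.0854701 ≈ 3.36588 minutes.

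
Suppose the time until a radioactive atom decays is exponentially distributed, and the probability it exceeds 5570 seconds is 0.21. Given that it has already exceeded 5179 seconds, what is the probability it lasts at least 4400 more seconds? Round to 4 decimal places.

From e^(−λ·5570) = 0.21, λ = −ln(0.21)/5570 = 0.000280188.
Memoryless: P(X > 5179+4400 | X > 5179) = P(X > 4400) = e^(−0.000280188·4400) ≈ 0.2915.

0.2915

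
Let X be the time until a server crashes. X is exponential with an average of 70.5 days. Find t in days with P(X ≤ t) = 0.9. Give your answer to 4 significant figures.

The rate is λ = 1/70.5 = 0.0141844 per day.
Set 1 − e^(−λt) = 0.9, so t = −ln(0.1)/λ = 2.3026/0.0141844 ≈ 162.332 days.

162.3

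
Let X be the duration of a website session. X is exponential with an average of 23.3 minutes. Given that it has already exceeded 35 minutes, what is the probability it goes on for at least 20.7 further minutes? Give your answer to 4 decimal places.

The rate is λ = 1/23.3 = 0.0429185 per minute.
By the memoryless property, P(X > 35+20.7 | X > 35) = P(X > 20.7).
P(X > 20.7) = e^(−0.88841) ≈ 0.4113.

0.4113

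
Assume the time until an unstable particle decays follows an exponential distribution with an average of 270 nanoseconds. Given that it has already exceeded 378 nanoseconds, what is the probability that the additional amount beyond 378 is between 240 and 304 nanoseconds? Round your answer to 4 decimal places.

The rate is λ = 1/270 = 0.0037037 per nanosecond.
Memoryless: the residual past 378 is again Exp(λ).
P(240 < residual < 304) = e^(−λ·240) − e^(−λ·304) = 0.41111 − 0.32435 ≈ 0.0868.

0.0868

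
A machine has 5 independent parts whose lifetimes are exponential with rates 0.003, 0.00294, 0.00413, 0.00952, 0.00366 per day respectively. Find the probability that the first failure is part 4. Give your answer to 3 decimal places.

The time to first failure is exponential with rate Σλ = 0.003 + 0.00294 + 0.00413 + 0.00952 + 0.00366 = 0.02325.
P(part 4 first) = λ_4/Σλ = 0.00952/0.02325 ≈ 0.409.

0.409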